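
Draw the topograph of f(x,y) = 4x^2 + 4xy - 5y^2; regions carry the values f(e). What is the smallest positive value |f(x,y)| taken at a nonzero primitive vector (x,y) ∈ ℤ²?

river: ρ → (-5,6,3)
river: ρ → (3,6,-5)
river: ρ → (-5,4,4)
river: ρ → (4,4,-5)
closes: descent 0, river 4
min |a| on river = 3

3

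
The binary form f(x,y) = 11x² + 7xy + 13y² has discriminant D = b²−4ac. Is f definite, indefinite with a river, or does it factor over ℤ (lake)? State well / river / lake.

D = b²−4ac = 7² − 4·11·13 = -523
D < 0 ⇒ definite ⇒ every region one sign ⇒ single well

well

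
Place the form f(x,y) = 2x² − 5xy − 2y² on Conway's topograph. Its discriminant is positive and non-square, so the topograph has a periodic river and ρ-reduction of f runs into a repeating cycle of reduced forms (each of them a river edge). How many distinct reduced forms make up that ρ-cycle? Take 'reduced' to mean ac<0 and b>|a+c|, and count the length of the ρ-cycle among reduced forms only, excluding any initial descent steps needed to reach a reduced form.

D = 41, ⌊√D⌋ = 6
descent: ρ → (-2,5,2)  [lands on river]
river: ρ → (2,3,-4)
river: ρ → (-4,5,1)
river: ρ → (1,5,-4)
river: ρ → (-4,3,2)
river: ρ → (2,5,-2)
river: ρ → (-2,3,4)
river: ρ → (4,5,-1)
river: ρ → (-1,5,4)
river: ρ → (4,3,-2)
ρ-cycle length = 10 (tail of 1 descent step not counted)

10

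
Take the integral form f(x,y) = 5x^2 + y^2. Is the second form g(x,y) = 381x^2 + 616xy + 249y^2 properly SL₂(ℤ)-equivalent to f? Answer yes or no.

D₁ = -20, D₂ = -20
f: flip: (5,0,1)→(1,0,5)
f: reduced (well bottom): (1,0,5) with a≤c, −a<b≤a
g: translate: b→-146 (≡616 mod 762), so (381,616,249)→(381,-146,14)
g: flip: (381,-146,14)→(14,146,381)
g: translate: b→6 (≡146 mod 28), so (14,146,381)→(14,6,1)
g: flip: (14,6,1)→(1,-6,14)
g: translate: b→0 (≡-6 mod 2), so (1,-6,14)→(1,0,5)
g: reduced (well bottom): (1,0,5) with a≤c, −a<b≤a
reduced forms (1, 0, 5) vs (1, 0, 5) ⇒ equivalent

yes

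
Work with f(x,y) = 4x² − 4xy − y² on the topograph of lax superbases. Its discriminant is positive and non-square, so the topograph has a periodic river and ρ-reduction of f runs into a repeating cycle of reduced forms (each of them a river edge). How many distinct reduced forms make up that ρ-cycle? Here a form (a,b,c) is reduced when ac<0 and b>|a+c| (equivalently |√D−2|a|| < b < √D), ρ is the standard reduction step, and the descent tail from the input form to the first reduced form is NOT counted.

D = 32, ⌊√D⌋ = 5
descent: ρ → (-1,4,4)  [lands on river]
river: ρ → (4,4,-1)
ρ-cycle length = 2 (tail of 1 descent step not counted)

2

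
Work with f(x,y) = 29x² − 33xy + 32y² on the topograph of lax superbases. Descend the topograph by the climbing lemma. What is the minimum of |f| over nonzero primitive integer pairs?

translate: b→25 (≡-33 mod 58), so (29,-33,32)→(29,25,28)
flip: (29,25,28)→(28,-25,29)
reduced (well bottom): (28,-25,29) with a≤c, −a<b≤a
well minimum = a = 28

28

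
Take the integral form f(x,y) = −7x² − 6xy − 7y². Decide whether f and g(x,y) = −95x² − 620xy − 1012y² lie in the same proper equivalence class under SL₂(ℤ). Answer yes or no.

D₁ = -160, D₂ = -160
f is negative-definite; reduce −f:
−f: reduced (well bottom): (7,6,7) with a≤c, −a<b≤a
flip sign back: reduced form of f is (-7,-6,-7)
g is negative-definite; reduce −g:
−g: translate: b→50 (≡620 mod 190), so (95,620,1012)→(95,50,7)
−g: flip: (95,50,7)→(7,-50,95)
−g: translate: b→6 (≡-50 mod 14), so (7,-50,95)→(7,6,7)
−g: reduced (well bottom): (7,6,7) with a≤c, −a<b≤a
flip sign back: reduced form of g is (-7,-6,-7)
reduced forms (-7, -6, -7) vs (-7, -6, -7) ⇒ equivalent

yes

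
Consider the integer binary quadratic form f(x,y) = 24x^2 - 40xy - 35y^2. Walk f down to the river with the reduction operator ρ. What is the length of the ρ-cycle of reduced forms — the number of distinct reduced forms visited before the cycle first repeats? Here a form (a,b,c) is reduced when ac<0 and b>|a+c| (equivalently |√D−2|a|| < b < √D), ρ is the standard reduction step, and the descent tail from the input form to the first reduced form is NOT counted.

D = 4960, ⌊√D⌋ = 70
descent: ρ → (-35,40,24)  [lands on river]
river: ρ → (24,56,-19)
river: ρ → (-19,58,21)
river: ρ → (21,68,-4)
river: ρ → (-4,68,21)
river: ρ → (21,58,-19)
river: ρ → (-19,56,24)
river: ρ → (24,40,-35)
river: ρ → (-35,30,29)
river: ρ → (29,28,-36)
river: ρ → (-36,44,21)
river: ρ → (21,40,-40)
river: ρ → (-40,40,21)
river: ρ → (21,44,-36)
river: ρ → (-36,28,29)
river: ρ → (29,30,-35)
ρ-cycle length = 16 (tail of 1 descent step not counted)

16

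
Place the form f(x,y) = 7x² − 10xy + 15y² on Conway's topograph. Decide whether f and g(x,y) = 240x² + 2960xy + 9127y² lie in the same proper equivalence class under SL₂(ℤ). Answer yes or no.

D₁ = -320, D₂ = -320
f: translate: b→4 (≡-10 mod 14), so (7,-10,15)→(7,4,12)
f: reduced (well bottom): (7,4,12) with a≤c, −a<b≤a
g: translate: b→80 (≡2960 mod 480), so (240,2960,9127)→(240,80,7)
g: flip: (240,80,7)→(7,-80,240)
g: translate: b→4 (≡-80 mod 14), so (7,-80,240)→(7,4,12)
g: reduced (well bottom): (7,4,12) with a≤c, −a<b≤a
reduced forms (7, 4, 12) vs (7, 4, 12) ⇒ equivalent

yes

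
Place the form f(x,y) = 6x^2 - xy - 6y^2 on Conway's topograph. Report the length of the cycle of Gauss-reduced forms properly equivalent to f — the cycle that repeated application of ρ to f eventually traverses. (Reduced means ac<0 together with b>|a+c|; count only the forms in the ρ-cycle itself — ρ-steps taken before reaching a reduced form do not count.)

D = 145, ⌊√D⌋ = 12
descent: ρ → (-6,1,6)  [lands on river]
river: ρ → (6,11,-1)
river: ρ → (-1,11,6)
river: ρ → (6,1,-6)
river: ρ → (-6,11,1)
river: ρ → (1,11,-6)
ρ-cycle length = 6 (tail of 1 descent step not counted)

6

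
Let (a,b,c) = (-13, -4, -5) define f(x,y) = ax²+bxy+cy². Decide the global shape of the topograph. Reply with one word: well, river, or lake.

D = b²−4ac = (-4)² − 4·(-13)·(-5) = -244
D < 0 ⇒ definite ⇒ every region one sign ⇒ single well

well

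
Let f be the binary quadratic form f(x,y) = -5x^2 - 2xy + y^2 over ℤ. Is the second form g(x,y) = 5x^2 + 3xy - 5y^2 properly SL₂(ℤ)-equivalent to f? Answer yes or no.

D₁ = 24, D₂ = 109
discriminants differ ⇒ not SL₂(ℤ)-equivalent

no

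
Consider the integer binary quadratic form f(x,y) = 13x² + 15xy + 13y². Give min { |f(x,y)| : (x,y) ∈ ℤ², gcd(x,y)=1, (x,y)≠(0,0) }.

translate: b→-11 (≡15 mod 26), so (13,15,13)→(13,-11,11)
flip: (13,-11,11)→(11,11,13)
reduced (well bottom): (11,11,13) with a≤c, −a<b≤a
well minimum = a = 11

11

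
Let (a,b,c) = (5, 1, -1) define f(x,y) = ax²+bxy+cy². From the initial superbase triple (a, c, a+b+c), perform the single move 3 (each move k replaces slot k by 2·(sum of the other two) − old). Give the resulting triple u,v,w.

start (5,-1,5) = (f(1,0),f(0,1),f(1,1))
replace slot 3: 2·(5+(-1)) − 5 = 3 → (5,-1,3)

5,-1,3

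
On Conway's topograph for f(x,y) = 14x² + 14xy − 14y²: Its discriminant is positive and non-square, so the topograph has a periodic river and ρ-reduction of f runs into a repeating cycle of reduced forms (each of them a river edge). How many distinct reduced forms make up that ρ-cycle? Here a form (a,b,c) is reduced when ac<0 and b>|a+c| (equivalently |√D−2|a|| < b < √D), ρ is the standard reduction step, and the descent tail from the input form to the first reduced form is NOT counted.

D = 980, ⌊√D⌋ = 31
river: ρ → (-14,14,14)
river: ρ → (14,14,-14)
ρ-cycle length = 2 (tail of 0 descent steps not counted)

2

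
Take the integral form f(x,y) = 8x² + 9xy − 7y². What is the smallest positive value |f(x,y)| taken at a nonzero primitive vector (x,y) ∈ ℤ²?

river: ρ → (-7,5,10)
river: ρ → (10,15,-2)
river: ρ → (-2,17,2)
river: ρ → (2,15,-10)
river: ρ → (-10,5,7)
river: ρ → (7,9,-8)
river: ρ → (-8,7,8)
river: ρ → (8,9,-7)
closes: descent 0, river 8
min |a| on river = 2

2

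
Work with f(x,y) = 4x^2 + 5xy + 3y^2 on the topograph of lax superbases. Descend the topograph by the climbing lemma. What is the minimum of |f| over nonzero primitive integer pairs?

translate: b→-3 (≡5 mod 8), so (4,5,3)→(4,-3,2)
flip: (4,-3,2)→(2,3,4)
translate: b→-1 (≡3 mod 4), so (2,3,4)→(2,-1,3)
reduced (well bottom): (2,-1,3) with a≤c, −a<b≤a
well minimum = a = 2

2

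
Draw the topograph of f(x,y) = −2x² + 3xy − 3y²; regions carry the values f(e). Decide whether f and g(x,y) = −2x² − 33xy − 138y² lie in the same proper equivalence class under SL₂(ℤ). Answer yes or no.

D₁ = -15, D₂ = -15
f is negative-definite; reduce −f:
−f: translate: b→1 (≡-3 mod 4), so (2,-3,3)→(2,1,2)
−f: reduced (well bottom): (2,1,2) with a≤c, −a<b≤a
flip sign back: reduced form of f is (-2,-1,-2)
g is negative-definite; reduce −g:
−g: translate: b→1 (≡33 mod 4), so (2,33,138)→(2,1,2)
−g: reduced (well bottom): (2,1,2) with a≤c, −a<b≤a
flip sign back: reduced form of g is (-2,-1,-2)
reduced forms (-2, -1, -2) vs (-2, -1, -2) ⇒ equivalent

yes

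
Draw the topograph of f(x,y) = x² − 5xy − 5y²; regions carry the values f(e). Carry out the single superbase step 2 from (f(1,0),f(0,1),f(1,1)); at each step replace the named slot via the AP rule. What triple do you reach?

start (1,-5,-9) = (f(1,0),f(0,1),f(1,1))
replace slot 2: 2·(1+(-9)) − (-5) = -11 → (1,-11,-9)

1,-11,-9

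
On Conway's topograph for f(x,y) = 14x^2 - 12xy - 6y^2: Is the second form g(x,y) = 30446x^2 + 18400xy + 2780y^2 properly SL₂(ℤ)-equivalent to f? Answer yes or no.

D₁ = 480, D₂ = 480
river cycle of f (length 4): (-6, 12, 14), (14, 16, -4), (-4, 16, 14), (14, 12, -6)
river cycle of g (length 4): (14, 16, -4), (-4, 16, 14), (14, 12, -6), (-6, 12, 14)
cycles coincide ⇒ equivalent

yes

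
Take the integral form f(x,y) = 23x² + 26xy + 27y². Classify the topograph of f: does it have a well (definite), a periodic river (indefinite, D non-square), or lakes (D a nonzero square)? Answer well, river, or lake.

D = b²−4ac = 26² − 4·23·27 = -1808
D < 0 ⇒ definite ⇒ every region one sign ⇒ single well

well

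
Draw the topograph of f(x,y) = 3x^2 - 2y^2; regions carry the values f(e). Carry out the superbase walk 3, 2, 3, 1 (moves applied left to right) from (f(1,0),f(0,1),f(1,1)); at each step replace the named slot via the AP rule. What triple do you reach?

start (3,-2,1) = (f(1,0),f(0,1),f(1,1))
replace slot 3: 2·(3+(-2)) − 1 = 1 → (3,-2,1)
replace slot 2: 2·(3+1) − (-2) = 10 → (3,10,1)
replace slot 3: 2·(3+10) − 1 = 25 → (3,10,25)
replace slot 1: 2·(10+25) − 3 = 67 → (67,10,25)

67,10,25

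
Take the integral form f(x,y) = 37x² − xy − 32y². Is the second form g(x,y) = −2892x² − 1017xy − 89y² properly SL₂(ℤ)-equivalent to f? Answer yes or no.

D₁ = 4737, D₂ = 4737
river cycle of f (length 30): (-32, 65, 4), (4, 63, -48), (-48, 33, 19), (19, 43, -38), (-38, 33, 24), (24, 63, -8), (-8, 65, 16), (16, 63, -12), (-12, 57, 31), (31, 67, -2), … (20 more)
river cycle of g (length 30): (6, 63, -32), (-32, 65, 4), (4, 63, -48), (-48, 33, 19), (19, 43, -38), (-38, 33, 24), (24, 63, -8), (-8, 65, 16), (16, 63, -12), (-12, 57, 31), … (20 more)
cycles coincide ⇒ equivalent

yes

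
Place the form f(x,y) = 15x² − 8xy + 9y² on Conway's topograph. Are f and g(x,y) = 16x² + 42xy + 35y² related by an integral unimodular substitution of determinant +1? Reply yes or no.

D₁ = -476, D₂ = -476
f: flip: (15,-8,9)→(9,8,15)
f: reduced (well bottom): (9,8,15) with a≤c, −a<b≤a
g: translate: b→10 (≡42 mod 32), so (16,42,35)→(16,10,9)
g: flip: (16,10,9)→(9,-10,16)
g: translate: b→8 (≡-10 mod 18), so (9,-10,16)→(9,8,15)
g: reduced (well bottom): (9,8,15) with a≤c, −a<b≤a
reduced forms (9, 8, 15) vs (9, 8, 15) ⇒ equivalent

yes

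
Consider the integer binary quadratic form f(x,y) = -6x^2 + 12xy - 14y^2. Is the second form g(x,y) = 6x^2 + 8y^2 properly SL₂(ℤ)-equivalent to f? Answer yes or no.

D₁ = -192, D₂ = -192
f is negative-definite; reduce −f:
−f: translate: b→0 (≡-12 mod 12), so (6,-12,14)→(6,0,8)
−f: reduced (well bottom): (6,0,8) with a≤c, −a<b≤a
flip sign back: reduced form of f is (-6,0,-8)
g: reduced (well bottom): (6,0,8) with a≤c, −a<b≤a
reduced forms (-6, 0, -8) vs (6, 0, 8) ⇒ inequivalent

no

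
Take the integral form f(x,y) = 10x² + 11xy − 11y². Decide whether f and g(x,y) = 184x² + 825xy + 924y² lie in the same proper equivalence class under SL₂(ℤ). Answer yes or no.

D₁ = 561, D₂ = 561
river cycle of f (length 16): (-11, 11, 10), (10, 9, -12), (-12, 15, 7), (7, 13, -14), (-14, 15, 6), (6, 21, -5), (-5, 19, 10), (10, 21, -3), (-3, 21, 10), (10, 19, -5), … (6 more)
river cycle of g (length 16): (10, 11, -11), (-11, 11, 10), (10, 9, -12), (-12, 15, 7), (7, 13, -14), (-14, 15, 6), (6, 21, -5), (-5, 19, 10), (10, 21, -3), (-3, 21, 10), … (6 more)
cycles coincide ⇒ equivalent

yes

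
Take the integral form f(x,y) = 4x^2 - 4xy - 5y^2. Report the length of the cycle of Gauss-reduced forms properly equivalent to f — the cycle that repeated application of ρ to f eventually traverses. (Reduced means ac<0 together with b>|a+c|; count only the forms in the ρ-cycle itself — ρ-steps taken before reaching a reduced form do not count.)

D = 96, ⌊√D⌋ = 9
descent: ρ → (-5,4,4)  [lands on river]
river: ρ → (4,4,-5)
river: ρ → (-5,6,3)
river: ρ → (3,6,-5)
ρ-cycle length = 4 (tail of 1 descent step not counted)

4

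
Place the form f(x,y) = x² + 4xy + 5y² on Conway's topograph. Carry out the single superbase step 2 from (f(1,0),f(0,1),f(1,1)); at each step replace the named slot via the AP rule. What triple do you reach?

start (1,5,10) = (f(1,0),f(0,1),f(1,1))
replace slot 2: 2·(1+10) − 5 = 17 → (1,17,10)

1,17,10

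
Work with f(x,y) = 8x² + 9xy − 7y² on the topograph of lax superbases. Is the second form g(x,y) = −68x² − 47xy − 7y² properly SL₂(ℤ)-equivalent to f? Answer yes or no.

D₁ = 305, D₂ = 305
river cycle of f (length 8): (-7, 5, 10), (10, 15, -2), (-2, 17, 2), (2, 15, -10), (-10, 5, 7), (7, 9, -8), (-8, 7, 8), (8, 9, -7)
river cycle of g (length 8): (-7, 5, 10), (10, 15, -2), (-2, 17, 2), (2, 15, -10), (-10, 5, 7), (7, 9, -8), (-8, 7, 8), (8, 9, -7)
cycles coincide ⇒ equivalent

yes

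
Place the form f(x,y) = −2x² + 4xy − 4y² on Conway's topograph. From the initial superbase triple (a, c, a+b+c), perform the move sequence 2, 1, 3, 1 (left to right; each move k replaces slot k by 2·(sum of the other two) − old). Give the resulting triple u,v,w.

start (-2,-4,-2) = (f(1,0),f(0,1),f(1,1))
replace slot 2: 2·((-2)+(-2)) − (-4) = -4 → (-2,-4,-2)
replace slot 1: 2·((-4)+(-2)) − (-2) = -10 → (-10,-4,-2)
replace slot 3: 2·((-10)+(-4)) − (-2) = -26 → (-10,-4,-26)
replace slot 1: 2·((-4)+(-26)) − (-10) = -50 → (-50,-4,-26)

-50,-4,-26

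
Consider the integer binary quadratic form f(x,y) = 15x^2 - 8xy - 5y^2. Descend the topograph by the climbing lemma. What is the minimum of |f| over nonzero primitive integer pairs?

descent: ρ → (-5,18,2)  [lands on river]
river: ρ → (2,18,-5)
river: ρ → (-5,12,11)
river: ρ → (11,10,-6)
river: ρ → (-6,14,7)
river: ρ → (7,14,-6)
river: ρ → (-6,10,11)
river: ρ → (11,12,-5)
closes: descent 1, river 8
min |a| on river = 2

2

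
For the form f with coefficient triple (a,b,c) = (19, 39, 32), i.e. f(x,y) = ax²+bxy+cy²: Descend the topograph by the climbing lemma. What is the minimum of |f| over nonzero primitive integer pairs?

translate: b→1 (≡39 mod 38), so (19,39,32)→(19,1,12)
flip: (19,1,12)→(12,-1,19)
reduced (well bottom): (12,-1,19) with a≤c, −a<b≤a
well minimum = a = 12

12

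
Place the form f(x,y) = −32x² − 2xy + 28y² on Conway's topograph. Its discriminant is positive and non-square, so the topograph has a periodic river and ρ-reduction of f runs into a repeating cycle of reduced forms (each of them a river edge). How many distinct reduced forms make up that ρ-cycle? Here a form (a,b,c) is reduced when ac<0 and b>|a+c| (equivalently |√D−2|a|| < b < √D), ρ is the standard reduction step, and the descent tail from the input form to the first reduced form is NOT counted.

D = 3588, ⌊√D⌋ = 59
descent: ρ → (28,58,-2)  [lands on river]
river: ρ → (-2,58,28)
river: ρ → (28,54,-6)
river: ρ → (-6,54,28)
ρ-cycle length = 4 (tail of 1 descent step not counted)

4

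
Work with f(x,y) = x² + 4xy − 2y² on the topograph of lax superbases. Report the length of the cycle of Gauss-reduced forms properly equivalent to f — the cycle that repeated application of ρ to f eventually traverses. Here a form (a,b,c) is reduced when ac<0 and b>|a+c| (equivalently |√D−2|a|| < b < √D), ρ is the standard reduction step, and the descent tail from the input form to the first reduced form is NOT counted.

D = 24, ⌊√D⌋ = 4
river: ρ → (-2,4,1)
river: ρ → (1,4,-2)
ρ-cycle length = 2 (tail of 0 descent steps not counted)

2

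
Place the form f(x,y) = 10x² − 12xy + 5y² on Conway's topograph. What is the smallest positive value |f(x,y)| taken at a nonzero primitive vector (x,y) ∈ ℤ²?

translate: b→8 (≡-12 mod 20), so (10,-12,5)→(10,8,3)
flip: (10,8,3)→(3,-8,10)
translate: b→-2 (≡-8 mod 6), so (3,-8,10)→(3,-2,5)
reduced (well bottom): (3,-2,5) with a≤c, −a<b≤a
well minimum = a = 3

3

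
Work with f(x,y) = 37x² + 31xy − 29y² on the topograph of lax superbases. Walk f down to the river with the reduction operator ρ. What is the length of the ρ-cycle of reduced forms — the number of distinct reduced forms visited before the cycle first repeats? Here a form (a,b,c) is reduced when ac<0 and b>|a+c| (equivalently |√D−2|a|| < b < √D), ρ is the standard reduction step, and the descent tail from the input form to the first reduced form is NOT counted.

D = 5253, ⌊√D⌋ = 72
river: ρ → (-29,27,39)
river: ρ → (39,51,-17)
river: ρ → (-17,51,39)
river: ρ → (39,27,-29)
river: ρ → (-29,31,37)
river: ρ → (37,43,-23)
river: ρ → (-23,49,31)
river: ρ → (31,13,-41)
river: ρ → (-41,69,3)
river: ρ → (3,69,-41)
river: ρ → (-41,13,31)
river: ρ → (31,49,-23)
river: ρ → (-23,43,37)
river: ρ → (37,31,-29)
ρ-cycle length = 14 (tail of 0 descent steps not counted)

14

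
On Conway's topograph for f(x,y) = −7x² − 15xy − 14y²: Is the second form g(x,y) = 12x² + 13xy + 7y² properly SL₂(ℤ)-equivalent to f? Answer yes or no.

D₁ = -167, D₂ = -167
f is negative-definite; reduce −f:
−f: translate: b→1 (≡15 mod 14), so (7,15,14)→(7,1,6)
−f: flip: (7,1,6)→(6,-1,7)
−f: reduced (well bottom): (6,-1,7) with a≤c, −a<b≤a
flip sign back: reduced form of f is (-6,1,-7)
g: translate: b→-11 (≡13 mod 24), so (12,13,7)→(12,-11,6)
g: flip: (12,-11,6)→(6,11,12)
g: translate: b→-1 (≡11 mod 12), so (6,11,12)→(6,-1,7)
g: reduced (well bottom): (6,-1,7) with a≤c, −a<b≤a
reduced forms (-6, 1, -7) vs (6, -1, 7) ⇒ inequivalent

no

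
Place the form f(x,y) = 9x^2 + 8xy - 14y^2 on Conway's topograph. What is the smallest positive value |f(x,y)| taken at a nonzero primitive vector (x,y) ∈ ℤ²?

river: ρ → (-14,20,3)
river: ρ → (3,22,-7)
river: ρ → (-7,20,6)
river: ρ → (6,16,-13)
river: ρ → (-13,10,9)
river: ρ → (9,8,-14)
closes: descent 0, river 6
min |a| on river = 3

3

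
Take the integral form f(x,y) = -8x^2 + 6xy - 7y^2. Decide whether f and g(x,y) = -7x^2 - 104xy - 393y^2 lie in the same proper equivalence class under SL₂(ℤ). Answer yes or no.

D₁ = -188, D₂ = -188
f is negative-definite; reduce −f:
−f: flip: (8,-6,7)→(7,6,8)
−f: reduced (well bottom): (7,6,8) with a≤c, −a<b≤a
flip sign back: reduced form of f is (-7,-6,-8)
g is negative-definite; reduce −g:
−g: translate: b→6 (≡104 mod 14), so (7,104,393)→(7,6,8)
−g: reduced (well bottom): (7,6,8) with a≤c, −a<b≤a
flip sign back: reduced form of g is (-7,-6,-8)
reduced forms (-7, -6, -8) vs (-7, -6, -8) ⇒ equivalent

yes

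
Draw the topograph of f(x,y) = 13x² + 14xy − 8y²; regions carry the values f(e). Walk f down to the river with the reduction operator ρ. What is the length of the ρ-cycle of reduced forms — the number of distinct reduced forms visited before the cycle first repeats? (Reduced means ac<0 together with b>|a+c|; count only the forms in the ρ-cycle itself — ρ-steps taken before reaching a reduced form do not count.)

D = 612, ⌊√D⌋ = 24
river: ρ → (-8,18,9)
river: ρ → (9,18,-8)
river: ρ → (-8,14,13)
river: ρ → (13,12,-9)
river: ρ → (-9,24,1)
river: ρ → (1,24,-9)
river: ρ → (-9,12,13)
river: ρ → (13,14,-8)
ρ-cycle length = 8 (tail of 0 descent steps not counted)

8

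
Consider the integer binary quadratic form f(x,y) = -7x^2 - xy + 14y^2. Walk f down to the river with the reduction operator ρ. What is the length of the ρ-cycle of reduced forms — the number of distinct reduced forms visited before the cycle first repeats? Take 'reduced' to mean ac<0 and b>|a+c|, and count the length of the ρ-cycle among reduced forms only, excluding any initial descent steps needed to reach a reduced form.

D = 393, ⌊√D⌋ = 19
descent: ρ → (14,1,-7)
descent: ρ → (-7,13,8)  [lands on river]
river: ρ → (8,19,-1)
river: ρ → (-1,19,8)
river: ρ → (8,13,-7)
river: ρ → (-7,15,6)
river: ρ → (6,9,-13)
river: ρ → (-13,17,2)
river: ρ → (2,19,-4)
river: ρ → (-4,13,14)
river: ρ → (14,15,-3)
river: ρ → (-3,15,14)
river: ρ → (14,13,-4)
river: ρ → (-4,19,2)
river: ρ → (2,17,-13)
river: ρ → (-13,9,6)
river: ρ → (6,15,-7)
ρ-cycle length = 16 (tail of 2 descent steps not counted)

16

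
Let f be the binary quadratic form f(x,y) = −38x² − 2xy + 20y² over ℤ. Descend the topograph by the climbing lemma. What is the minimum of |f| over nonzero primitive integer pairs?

descent: ρ → (20,42,-16)  [lands on river]
river: ρ → (-16,54,2)
river: ρ → (2,54,-16)
river: ρ → (-16,42,20)
river: ρ → (20,38,-20)
river: ρ → (-20,42,16)
river: ρ → (16,54,-2)
river: ρ → (-2,54,16)
river: ρ → (16,42,-20)
river: ρ → (-20,38,20)
closes: descent 1, river 10
min |a| on river = 2

2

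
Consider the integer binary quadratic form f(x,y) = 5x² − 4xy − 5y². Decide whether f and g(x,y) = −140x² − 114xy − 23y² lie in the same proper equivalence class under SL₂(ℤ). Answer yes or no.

D₁ = 116, D₂ = 116
river cycle of f (length 10): (-5, 4, 5), (5, 6, -4), (-4, 10, 1), (1, 10, -4), (-4, 6, 5), (5, 4, -5), (-5, 6, 4), (4, 10, -1), (-1, 10, 4), (4, 6, -5)
river cycle of g (length 10): (-4, 10, 1), (1, 10, -4), (-4, 6, 5), (5, 4, -5), (-5, 6, 4), (4, 10, -1), (-1, 10, 4), (4, 6, -5), (-5, 4, 5), (5, 6, -4)
cycles coincide ⇒ equivalent

yes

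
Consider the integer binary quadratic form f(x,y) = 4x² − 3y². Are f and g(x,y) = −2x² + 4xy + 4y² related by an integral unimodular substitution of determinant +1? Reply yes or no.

D₁ = 48, D₂ = 48
river cycle of f (length 2): (-3, 6, 1), (1, 6, -3)
river cycle of g (length 2): (4, 4, -2), (-2, 4, 4)
cycles differ ⇒ inequivalent

no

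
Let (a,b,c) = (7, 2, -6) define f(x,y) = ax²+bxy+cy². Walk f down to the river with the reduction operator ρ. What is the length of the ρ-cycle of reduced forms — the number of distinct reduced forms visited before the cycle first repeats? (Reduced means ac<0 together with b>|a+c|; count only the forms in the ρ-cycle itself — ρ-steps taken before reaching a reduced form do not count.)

D = 172, ⌊√D⌋ = 13
river: ρ → (-6,10,3)
river: ρ → (3,8,-9)
river: ρ → (-9,10,2)
river: ρ → (2,10,-9)
river: ρ → (-9,8,3)
river: ρ → (3,10,-6)
river: ρ → (-6,2,7)
river: ρ → (7,12,-1)
river: ρ → (-1,12,7)
river: ρ → (7,2,-6)
ρ-cycle length = 10 (tail of 0 descent steps not counted)

10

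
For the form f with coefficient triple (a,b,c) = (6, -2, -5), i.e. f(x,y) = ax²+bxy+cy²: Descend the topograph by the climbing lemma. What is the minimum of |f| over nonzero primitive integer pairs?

descent: ρ → (-5,2,6)  [lands on river]
river: ρ → (6,10,-1)
river: ρ → (-1,10,6)
river: ρ → (6,2,-5)
river: ρ → (-5,8,3)
river: ρ → (3,10,-2)
river: ρ → (-2,10,3)
river: ρ → (3,8,-5)
closes: descent 1, river 8
min |a| on river = 1

1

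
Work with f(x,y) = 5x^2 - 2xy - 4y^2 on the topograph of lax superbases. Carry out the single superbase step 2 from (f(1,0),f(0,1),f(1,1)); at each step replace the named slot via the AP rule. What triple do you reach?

start (5,-4,-1) = (f(1,0),f(0,1),f(1,1))
replace slot 2: 2·(5+(-1)) − (-4) = 12 → (5,12,-1)

5,12,-1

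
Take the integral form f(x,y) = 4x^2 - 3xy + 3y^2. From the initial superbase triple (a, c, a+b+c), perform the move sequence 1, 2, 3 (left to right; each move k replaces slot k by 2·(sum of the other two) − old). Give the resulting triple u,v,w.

start (4,3,4) = (f(1,0),f(0,1),f(1,1))
replace slot 1: 2·(3+4) − 4 = 10 → (10,3,4)
replace slot 2: 2·(10+4) − 3 = 25 → (10,25,4)
replace slot 3: 2·(10+25) − 4 = 66 → (10,25,66)

10,25,66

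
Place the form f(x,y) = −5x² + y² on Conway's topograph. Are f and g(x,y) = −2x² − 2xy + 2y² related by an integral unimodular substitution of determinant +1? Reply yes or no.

D₁ = 20, D₂ = 20
river cycle of f (length 2): (1, 4, -1), (-1, 4, 1)
river cycle of g (length 2): (2, 2, -2), (-2, 2, 2)
cycles differ ⇒ inequivalent

no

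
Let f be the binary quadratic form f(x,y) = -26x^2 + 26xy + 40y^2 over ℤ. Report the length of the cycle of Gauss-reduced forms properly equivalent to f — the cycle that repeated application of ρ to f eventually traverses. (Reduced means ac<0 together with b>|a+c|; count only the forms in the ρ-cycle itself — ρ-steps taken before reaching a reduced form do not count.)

D = 4836, ⌊√D⌋ = 69
river: ρ → (40,54,-12)
river: ρ → (-12,66,10)
river: ρ → (10,54,-48)
river: ρ → (-48,42,16)
river: ρ → (16,54,-30)
river: ρ → (-30,66,4)
river: ρ → (4,62,-62)
river: ρ → (-62,62,4)
river: ρ → (4,66,-30)
river: ρ → (-30,54,16)
river: ρ → (16,42,-48)
river: ρ → (-48,54,10)
river: ρ → (10,66,-12)
river: ρ → (-12,54,40)
river: ρ → (40,26,-26)
river: ρ → (-26,26,40)
ρ-cycle length = 16 (tail of 0 descent steps not counted)

16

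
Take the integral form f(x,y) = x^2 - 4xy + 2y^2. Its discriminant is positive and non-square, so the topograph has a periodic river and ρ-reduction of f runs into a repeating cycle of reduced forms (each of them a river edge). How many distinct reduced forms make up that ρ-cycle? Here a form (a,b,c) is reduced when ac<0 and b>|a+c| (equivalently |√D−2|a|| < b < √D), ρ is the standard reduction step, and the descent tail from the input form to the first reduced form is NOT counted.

D = 8, ⌊√D⌋ = 2
descent: ρ → (2,0,-1)
descent: ρ → (-1,2,1)  [lands on river]
river: ρ → (1,2,-1)
ρ-cycle length = 2 (tail of 2 descent steps not counted)

2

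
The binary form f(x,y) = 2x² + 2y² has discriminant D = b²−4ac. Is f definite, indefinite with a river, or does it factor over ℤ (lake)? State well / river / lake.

D = b²−4ac = 0² − 4·2·2 = -16
D < 0 ⇒ definite ⇒ every region one sign ⇒ single well

well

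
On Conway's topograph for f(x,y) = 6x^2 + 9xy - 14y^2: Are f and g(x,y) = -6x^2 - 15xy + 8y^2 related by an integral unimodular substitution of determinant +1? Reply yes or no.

D₁ = 417, D₂ = 417
river cycle of f (length 18): (-14, 19, 1), (1, 19, -14), (-14, 9, 6), (6, 15, -8), (-8, 17, 4), (4, 15, -12), (-12, 9, 7), (7, 19, -2), (-2, 17, 16), (16, 15, -3), … (8 more)
river cycle of g (length 18): (8, 15, -6), (-6, 9, 14), (14, 19, -1), (-1, 19, 14), (14, 9, -6), (-6, 15, 8), (8, 17, -4), (-4, 15, 12), (12, 9, -7), (-7, 19, 2), … (8 more)
cycles differ ⇒ inequivalent

no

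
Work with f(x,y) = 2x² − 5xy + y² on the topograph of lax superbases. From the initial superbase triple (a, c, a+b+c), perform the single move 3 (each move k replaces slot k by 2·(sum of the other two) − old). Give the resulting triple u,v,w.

start (2,1,-2) = (f(1,0),f(0,1),f(1,1))
replace slot 3: 2·(2+1) − (-2) = 8 → (2,1,8)

2,1,8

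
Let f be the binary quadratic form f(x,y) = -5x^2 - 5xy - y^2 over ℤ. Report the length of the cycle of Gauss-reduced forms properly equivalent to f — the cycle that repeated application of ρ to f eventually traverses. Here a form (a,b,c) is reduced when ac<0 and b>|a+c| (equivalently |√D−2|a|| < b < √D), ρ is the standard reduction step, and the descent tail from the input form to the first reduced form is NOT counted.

D = 5, ⌊√D⌋ = 2
descent: ρ → (-1,1,1)  [lands on river]
river: ρ → (1,1,-1)
ρ-cycle length = 2 (tail of 1 descent step not counted)

2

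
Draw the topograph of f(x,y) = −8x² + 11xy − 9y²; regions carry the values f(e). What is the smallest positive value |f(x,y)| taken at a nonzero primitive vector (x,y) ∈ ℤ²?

translate: b→5 (≡-11 mod 16), so (8,-11,9)→(8,5,6)
flip: (8,5,6)→(6,-5,8)
reduced (well bottom): (6,-5,8) with a≤c, −a<b≤a
well minimum |f| = |-6| = 6 (negative-definite)

6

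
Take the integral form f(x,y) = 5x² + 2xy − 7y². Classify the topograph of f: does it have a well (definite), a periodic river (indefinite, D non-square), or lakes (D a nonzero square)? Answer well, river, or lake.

D = b²−4ac = 2² − 4·5·(-7) = 144
D = 12² is a perfect square ⇒ form factors over ℤ ⇒ lakes

lake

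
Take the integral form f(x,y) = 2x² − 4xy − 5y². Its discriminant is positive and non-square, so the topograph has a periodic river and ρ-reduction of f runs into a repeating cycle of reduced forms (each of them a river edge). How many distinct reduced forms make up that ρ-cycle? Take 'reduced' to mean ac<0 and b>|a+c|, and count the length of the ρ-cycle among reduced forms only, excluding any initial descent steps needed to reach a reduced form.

D = 56, ⌊√D⌋ = 7
descent: ρ → (-5,4,2)  [lands on river]
river: ρ → (2,4,-5)
river: ρ → (-5,6,1)
river: ρ → (1,6,-5)
ρ-cycle length = 4 (tail of 1 descent step not counted)

4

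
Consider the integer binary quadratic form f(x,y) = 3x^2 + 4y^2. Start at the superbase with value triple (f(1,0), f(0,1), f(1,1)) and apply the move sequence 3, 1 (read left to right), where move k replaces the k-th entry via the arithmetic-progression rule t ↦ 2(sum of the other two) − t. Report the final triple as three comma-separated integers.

start (3,4,7) = (f(1,0),f(0,1),f(1,1))
replace slot 3: 2·(3+4) − 7 = 7 → (3,4,7)
replace slot 1: 2·(4+7) − 3 = 19 → (19,4,7)

19,4,7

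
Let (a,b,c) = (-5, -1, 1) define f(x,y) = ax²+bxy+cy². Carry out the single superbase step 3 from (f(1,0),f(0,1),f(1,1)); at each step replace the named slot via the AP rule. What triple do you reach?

start (-5,1,-5) = (f(1,0),f(0,1),f(1,1))
replace slot 3: 2·((-5)+1) − (-5) = -3 → (-5,1,-3)

-5,1,-3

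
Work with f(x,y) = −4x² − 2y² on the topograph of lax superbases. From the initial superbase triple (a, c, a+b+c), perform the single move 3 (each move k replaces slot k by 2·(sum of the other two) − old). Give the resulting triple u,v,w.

start (-4,-2,-6) = (f(1,0),f(0,1),f(1,1))
replace slot 3: 2·((-4)+(-2)) − (-6) = -6 → (-4,-2,-6)

-4,-2,-6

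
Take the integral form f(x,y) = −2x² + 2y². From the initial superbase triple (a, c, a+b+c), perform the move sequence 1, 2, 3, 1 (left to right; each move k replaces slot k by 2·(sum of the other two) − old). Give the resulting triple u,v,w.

start (-2,2,0) = (f(1,0),f(0,1),f(1,1))
replace slot 1: 2·(2+0) − (-2) = 6 → (6,2,0)
replace slot 2: 2·(6+0) − 2 = 10 → (6,10,0)
replace slot 3: 2·(6+10) − 0 = 32 → (6,10,32)
replace slot 1: 2·(10+32) − 6 = 78 → (78,10,32)

78,10,32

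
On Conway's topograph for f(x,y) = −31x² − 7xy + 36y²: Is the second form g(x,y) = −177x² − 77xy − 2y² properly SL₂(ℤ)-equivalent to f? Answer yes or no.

D₁ = 4513, D₂ = 4513
river cycle of f (length 126): (36, 7, -31), (-31, 55, 12), (12, 65, -6), (-6, 67, 1), (1, 67, -6), (-6, 65, 12), (12, 55, -31), (-31, 7, 36), (36, 65, -2), (-2, 67, 3), … (116 more)
river cycle of g (length 126): (-2, 65, 36), (36, 7, -31), (-31, 55, 12), (12, 65, -6), (-6, 67, 1), (1, 67, -6), (-6, 65, 12), (12, 55, -31), (-31, 7, 36), (36, 65, -2), … (116 more)
cycles coincide ⇒ equivalent

yes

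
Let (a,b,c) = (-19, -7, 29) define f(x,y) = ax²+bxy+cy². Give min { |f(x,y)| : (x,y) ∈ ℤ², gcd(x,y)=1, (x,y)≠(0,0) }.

descent: ρ → (29,7,-19)
descent: ρ → (-19,31,17)  [lands on river]
river: ρ → (17,37,-13)
river: ρ → (-13,41,11)
river: ρ → (11,47,-1)
river: ρ → (-1,47,11)
river: ρ → (11,41,-13)
river: ρ → (-13,37,17)
river: ρ → (17,31,-19)
river: ρ → (-19,45,3)
river: ρ → (3,45,-19)
closes: descent 2, river 10
min |a| on river = 1

1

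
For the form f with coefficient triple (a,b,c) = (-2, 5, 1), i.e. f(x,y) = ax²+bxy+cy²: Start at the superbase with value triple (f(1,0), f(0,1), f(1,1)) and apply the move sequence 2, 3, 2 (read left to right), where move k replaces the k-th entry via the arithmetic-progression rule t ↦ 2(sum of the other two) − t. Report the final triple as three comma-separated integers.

start (-2,1,4) = (f(1,0),f(0,1),f(1,1))
replace slot 2: 2·((-2)+4) − 1 = 3 → (-2,3,4)
replace slot 3: 2·((-2)+3) − 4 = -2 → (-2,3,-2)
replace slot 2: 2·((-2)+(-2)) − 3 = -11 → (-2,-11,-2)

-2,-11,-2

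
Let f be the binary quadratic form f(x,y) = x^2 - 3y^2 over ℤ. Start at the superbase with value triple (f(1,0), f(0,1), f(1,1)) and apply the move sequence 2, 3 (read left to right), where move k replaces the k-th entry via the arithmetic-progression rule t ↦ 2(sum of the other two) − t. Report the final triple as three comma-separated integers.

start (1,-3,-2) = (f(1,0),f(0,1),f(1,1))
replace slot 2: 2·(1+(-2)) − (-3) = 1 → (1,1,-2)
replace slot 3: 2·(1+1) − (-2) = 6 → (1,1,6)

1,1,6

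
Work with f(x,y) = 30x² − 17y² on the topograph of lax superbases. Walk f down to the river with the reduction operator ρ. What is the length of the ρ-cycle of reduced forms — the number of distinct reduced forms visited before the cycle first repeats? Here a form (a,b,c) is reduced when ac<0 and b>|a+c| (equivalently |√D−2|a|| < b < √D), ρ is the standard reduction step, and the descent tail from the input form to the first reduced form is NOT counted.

D = 2040, ⌊√D⌋ = 45
descent: ρ → (-17,34,13)  [lands on river]
river: ρ → (13,44,-2)
river: ρ → (-2,44,13)
river: ρ → (13,34,-17)
ρ-cycle length = 4 (tail of 1 descent step not counted)

4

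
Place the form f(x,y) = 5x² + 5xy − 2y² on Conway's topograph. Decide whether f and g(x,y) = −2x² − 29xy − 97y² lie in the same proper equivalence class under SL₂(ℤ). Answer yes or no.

D₁ = 65, D₂ = 65
river cycle of f (length 6): (-2, 7, 2), (2, 5, -5), (-5, 5, 2), (2, 7, -2), (-2, 5, 5), (5, 5, -2)
river cycle of g (length 6): (-2, 7, 2), (2, 5, -5), (-5, 5, 2), (2, 7, -2), (-2, 5, 5), (5, 5, -2)
cycles coincide ⇒ equivalent

yes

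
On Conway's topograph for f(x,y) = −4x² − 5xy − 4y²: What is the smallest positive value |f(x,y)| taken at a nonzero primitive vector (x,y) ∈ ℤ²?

translate: b→-3 (≡5 mod 8), so (4,5,4)→(4,-3,3)
flip: (4,-3,3)→(3,3,4)
reduced (well bottom): (3,3,4) with a≤c, −a<b≤a
well minimum |f| = |-3| = 3 (negative-definite)

3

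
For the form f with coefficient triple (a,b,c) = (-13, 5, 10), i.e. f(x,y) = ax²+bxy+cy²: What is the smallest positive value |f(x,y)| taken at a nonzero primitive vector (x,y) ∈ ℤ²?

river: ρ → (10,15,-8)
river: ρ → (-8,17,8)
river: ρ → (8,15,-10)
river: ρ → (-10,5,13)
river: ρ → (13,21,-2)
river: ρ → (-2,23,2)
river: ρ → (2,21,-13)
river: ρ → (-13,5,10)
closes: descent 0, river 8
min |a| on river = 2

2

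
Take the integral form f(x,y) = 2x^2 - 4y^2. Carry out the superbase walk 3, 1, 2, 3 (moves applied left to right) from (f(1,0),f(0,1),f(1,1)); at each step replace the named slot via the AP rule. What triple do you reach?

start (2,-4,-2) = (f(1,0),f(0,1),f(1,1))
replace slot 3: 2·(2+(-4)) − (-2) = -2 → (2,-4,-2)
replace slot 1: 2·((-4)+(-2)) − 2 = -14 → (-14,-4,-2)
replace slot 2: 2·((-14)+(-2)) − (-4) = -28 → (-14,-28,-2)
replace slot 3: 2·((-14)+(-28)) − (-2) = -82 → (-14,-28,-82)

-14,-28,-82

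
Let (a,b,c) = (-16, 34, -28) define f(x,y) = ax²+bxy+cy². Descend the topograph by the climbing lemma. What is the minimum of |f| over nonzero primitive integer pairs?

translate: b→-2 (≡-34 mod 32), so (16,-34,28)→(16,-2,10)
flip: (16,-2,10)→(10,2,16)
reduced (well bottom): (10,2,16) with a≤c, −a<b≤a
well minimum |f| = |-10| = 10 (negative-definite)

10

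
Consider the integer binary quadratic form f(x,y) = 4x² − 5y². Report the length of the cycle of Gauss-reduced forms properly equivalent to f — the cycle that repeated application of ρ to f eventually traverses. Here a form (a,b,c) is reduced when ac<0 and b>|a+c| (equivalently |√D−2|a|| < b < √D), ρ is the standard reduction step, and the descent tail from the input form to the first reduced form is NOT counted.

D = 80, ⌊√D⌋ = 8
descent: ρ → (-5,0,4)
descent: ρ → (4,8,-1)  [lands on river]
river: ρ → (-1,8,4)
ρ-cycle length = 2 (tail of 2 descent steps not counted)

2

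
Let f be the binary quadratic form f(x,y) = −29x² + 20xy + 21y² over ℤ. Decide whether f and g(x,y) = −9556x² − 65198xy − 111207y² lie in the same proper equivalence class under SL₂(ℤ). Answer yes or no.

D₁ = 2836, D₂ = 2836
river cycle of f (length 34): (21, 22, -28), (-28, 34, 15), (15, 26, -36), (-36, 46, 5), (5, 44, -45), (-45, 46, 4), (4, 50, -21), (-21, 34, 20), (20, 46, -9), (-9, 44, 25), … (24 more)
river cycle of g (length 34): (-29, 20, 21), (21, 22, -28), (-28, 34, 15), (15, 26, -36), (-36, 46, 5), (5, 44, -45), (-45, 46, 4), (4, 50, -21), (-21, 34, 20), (20, 46, -9), … (24 more)
cycles coincide ⇒ equivalent

yes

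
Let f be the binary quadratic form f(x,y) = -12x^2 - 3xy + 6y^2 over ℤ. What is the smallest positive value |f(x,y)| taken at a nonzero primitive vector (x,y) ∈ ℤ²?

descent: ρ → (6,15,-3)  [lands on river]
river: ρ → (-3,15,6)
river: ρ → (6,9,-9)
river: ρ → (-9,9,6)
closes: descent 1, river 4
min |a| on river = 3

3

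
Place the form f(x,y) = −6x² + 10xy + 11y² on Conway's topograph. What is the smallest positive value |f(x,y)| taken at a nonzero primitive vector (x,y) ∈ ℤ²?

river: ρ → (11,12,-5)
river: ρ → (-5,18,2)
river: ρ → (2,18,-5)
river: ρ → (-5,12,11)
river: ρ → (11,10,-6)
river: ρ → (-6,14,7)
river: ρ → (7,14,-6)
river: ρ → (-6,10,11)
closes: descent 0, river 8
min |a| on river = 2

2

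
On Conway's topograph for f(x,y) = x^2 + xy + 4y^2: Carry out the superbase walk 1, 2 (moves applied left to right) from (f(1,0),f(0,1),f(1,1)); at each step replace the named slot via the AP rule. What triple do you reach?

start (1,4,6) = (f(1,0),f(0,1),f(1,1))
replace slot 1: 2·(4+6) − 1 = 19 → (19,4,6)
replace slot 2: 2·(19+6) − 4 = 46 → (19,46,6)

19,46,6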